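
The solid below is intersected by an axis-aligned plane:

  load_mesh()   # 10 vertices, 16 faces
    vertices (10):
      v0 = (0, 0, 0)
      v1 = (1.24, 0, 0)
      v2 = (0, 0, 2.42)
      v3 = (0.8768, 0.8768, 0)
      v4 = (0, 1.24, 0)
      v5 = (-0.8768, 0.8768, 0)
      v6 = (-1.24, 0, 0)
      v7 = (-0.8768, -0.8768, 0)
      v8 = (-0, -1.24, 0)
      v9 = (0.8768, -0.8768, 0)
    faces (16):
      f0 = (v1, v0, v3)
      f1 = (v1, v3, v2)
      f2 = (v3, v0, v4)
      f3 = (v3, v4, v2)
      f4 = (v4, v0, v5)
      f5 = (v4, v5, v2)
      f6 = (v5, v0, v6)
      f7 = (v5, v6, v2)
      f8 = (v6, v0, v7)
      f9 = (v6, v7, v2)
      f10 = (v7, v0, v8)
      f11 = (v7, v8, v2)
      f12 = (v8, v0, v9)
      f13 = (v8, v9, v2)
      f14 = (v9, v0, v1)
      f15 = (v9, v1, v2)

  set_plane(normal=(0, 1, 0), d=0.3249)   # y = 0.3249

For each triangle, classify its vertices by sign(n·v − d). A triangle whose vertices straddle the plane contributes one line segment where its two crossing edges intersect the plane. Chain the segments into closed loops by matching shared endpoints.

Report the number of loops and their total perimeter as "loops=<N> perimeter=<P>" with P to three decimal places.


Straddling triangles (8 of 16):
  (v1,v0,v3) [--+] → (0.3249, 0.3249, 0)–(1.10542, 0.3249, 0)  len=0.7805
  (v1,v3,v2) [-+-] → (1.10542, 0.3249, 0)–(0.3249, 0.3249, 1.52326)  len=1.7116
  (v3,v0,v4) [+-+] → (0.3249, 0.3249, 0)–(0, 0.3249, 0)  len=0.3249
  (v3,v4,v2) [++-] → (0, 0.3249, 1.78592)–(0.3249, 0.3249, 1.52326)  len=0.4178
  (v4,v0,v5) [+-+] → (0, 0.3249, 0)–(-0.3249, 0.3249, 0)  len=0.3249
  (v4,v5,v2) [++-] → (-0.3249, 0.3249, 1.52326)–(0, 0.3249, 1.78592)  len=0.4178
  (v5,v0,v6) [+--] → (-0.3249, 0.3249, 0)–(-1.10542, 0.3249, 0)  len=0.7805
  (v5,v6,v2) [+--] → (-1.10542, 0.3249, 0)–(-0.3249, 0.3249, 1.52326)  len=1.7116

Chained into 1 loop(s):
  loop 1: 8 segments, perimeter = 6.4696
Total perimeter = 6.470

loops=1 perimeter=6.470


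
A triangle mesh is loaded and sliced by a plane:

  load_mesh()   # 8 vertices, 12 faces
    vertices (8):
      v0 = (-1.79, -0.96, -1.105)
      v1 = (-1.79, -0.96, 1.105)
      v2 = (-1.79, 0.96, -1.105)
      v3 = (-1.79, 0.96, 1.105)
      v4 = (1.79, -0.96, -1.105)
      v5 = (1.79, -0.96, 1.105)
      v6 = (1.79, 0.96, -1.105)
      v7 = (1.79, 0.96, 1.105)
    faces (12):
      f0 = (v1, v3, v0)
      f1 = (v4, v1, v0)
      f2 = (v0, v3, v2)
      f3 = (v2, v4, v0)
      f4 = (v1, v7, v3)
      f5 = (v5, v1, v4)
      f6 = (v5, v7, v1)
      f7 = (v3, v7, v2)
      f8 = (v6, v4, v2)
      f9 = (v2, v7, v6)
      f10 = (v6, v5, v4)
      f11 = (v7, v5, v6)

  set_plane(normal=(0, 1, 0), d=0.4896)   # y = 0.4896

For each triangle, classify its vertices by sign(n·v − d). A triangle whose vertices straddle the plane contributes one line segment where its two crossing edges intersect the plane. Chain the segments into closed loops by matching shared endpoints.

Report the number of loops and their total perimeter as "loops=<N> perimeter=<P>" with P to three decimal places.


Straddling triangles (8 of 12):
  (v1,v3,v0) [-+-] → (-1.79, 0.4896, 1.105)–(-1.79, 0.4896, 0.56355)  len=0.5414
  (v0,v3,v2) [-++] → (-1.79, 0.4896, 0.56355)–(-1.79, 0.4896, -1.105)  len=1.6685
  (v2,v4,v0) [+--] → (-0.9129, 0.4896, -1.105)–(-1.79, 0.4896, -1.105)  len=0.8771
  (v1,v7,v3) [-++] → (0.9129, 0.4896, 1.105)–(-1.79, 0.4896, 1.105)  len=2.7029
  (v5,v7,v1) [-+-] → (1.79, 0.4896, 1.105)–(0.9129, 0.4896, 1.105)  len=0.8771
  (v6,v4,v2) [+-+] → (1.79, 0.4896, -1.105)–(-0.9129, 0.4896, -1.105)  len=2.7029
  (v6,v5,v4) [+--] → (1.79, 0.4896, -0.56355)–(1.79, 0.4896, -1.105)  len=0.5414
  (v7,v5,v6) [+-+] → (1.79, 0.4896, 1.105)–(1.79, 0.4896, -0.56355)  len=1.6685

Chained into 1 loop(s):
  loop 1: 8 segments, perimeter = 11.5800
Total perimeter = 11.580

loops=1 perimeter=11.580


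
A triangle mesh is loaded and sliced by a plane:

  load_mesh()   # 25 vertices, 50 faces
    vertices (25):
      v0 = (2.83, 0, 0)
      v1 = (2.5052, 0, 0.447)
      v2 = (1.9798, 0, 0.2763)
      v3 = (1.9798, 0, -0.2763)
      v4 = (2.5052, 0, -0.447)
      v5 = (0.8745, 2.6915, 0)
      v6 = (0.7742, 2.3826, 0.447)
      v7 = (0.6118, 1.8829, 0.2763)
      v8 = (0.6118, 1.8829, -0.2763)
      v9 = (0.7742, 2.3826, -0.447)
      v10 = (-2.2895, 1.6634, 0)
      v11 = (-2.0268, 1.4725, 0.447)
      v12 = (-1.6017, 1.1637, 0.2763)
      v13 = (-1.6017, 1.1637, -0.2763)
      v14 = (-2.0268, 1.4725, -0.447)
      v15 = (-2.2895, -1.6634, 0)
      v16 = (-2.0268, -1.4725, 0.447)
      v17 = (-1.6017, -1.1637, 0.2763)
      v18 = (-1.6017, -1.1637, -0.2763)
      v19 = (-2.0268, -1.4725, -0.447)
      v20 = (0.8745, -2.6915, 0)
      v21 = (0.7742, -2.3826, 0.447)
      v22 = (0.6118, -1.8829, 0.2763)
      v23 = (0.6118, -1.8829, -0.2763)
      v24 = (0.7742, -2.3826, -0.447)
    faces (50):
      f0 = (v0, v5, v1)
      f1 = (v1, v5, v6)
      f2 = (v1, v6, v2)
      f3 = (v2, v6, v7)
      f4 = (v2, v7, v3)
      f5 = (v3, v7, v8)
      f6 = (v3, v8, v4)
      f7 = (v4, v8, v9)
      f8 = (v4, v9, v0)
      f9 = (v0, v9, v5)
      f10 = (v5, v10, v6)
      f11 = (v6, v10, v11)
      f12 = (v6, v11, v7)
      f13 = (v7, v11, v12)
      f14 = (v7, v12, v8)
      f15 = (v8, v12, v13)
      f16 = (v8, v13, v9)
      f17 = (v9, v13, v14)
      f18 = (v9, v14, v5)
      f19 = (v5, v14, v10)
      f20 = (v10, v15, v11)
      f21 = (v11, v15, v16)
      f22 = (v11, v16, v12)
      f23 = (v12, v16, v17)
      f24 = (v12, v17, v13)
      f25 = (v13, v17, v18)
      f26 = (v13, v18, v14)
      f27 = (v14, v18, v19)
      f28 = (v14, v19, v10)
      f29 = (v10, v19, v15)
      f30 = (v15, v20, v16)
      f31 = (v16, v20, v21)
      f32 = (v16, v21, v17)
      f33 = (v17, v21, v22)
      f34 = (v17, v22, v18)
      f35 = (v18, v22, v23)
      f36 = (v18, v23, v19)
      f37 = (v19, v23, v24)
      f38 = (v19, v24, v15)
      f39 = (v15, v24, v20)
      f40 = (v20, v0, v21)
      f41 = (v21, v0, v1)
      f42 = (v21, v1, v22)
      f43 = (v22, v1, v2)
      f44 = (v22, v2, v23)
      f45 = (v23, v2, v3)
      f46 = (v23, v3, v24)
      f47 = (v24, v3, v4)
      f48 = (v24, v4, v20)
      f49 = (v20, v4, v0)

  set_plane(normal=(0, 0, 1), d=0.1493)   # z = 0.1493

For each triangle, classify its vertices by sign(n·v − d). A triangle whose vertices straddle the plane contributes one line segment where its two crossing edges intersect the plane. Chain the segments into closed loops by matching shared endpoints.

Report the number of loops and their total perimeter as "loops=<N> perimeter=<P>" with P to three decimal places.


loops=2 perimeter=27.634

Straddling triangles (20 of 50):
  (v0,v5,v1) [--+] → (1.41916, 1.79253, 0.1493)–(2.72152, 0, 0.1493)  len=2.2157
  (v1,v5,v6) [+-+] → (1.41916, 1.79253, 0.1493)–(0.840999, 2.58833, 0.1493)  len=0.9836
  (v2,v7,v3) [++-] → (0.926197, 1.45017, 0.1493)–(1.9798, 0, 0.1493)  len=1.7925
  (v3,v7,v8) [-+-] → (0.926197, 1.45017, 0.1493)–(0.6118, 1.8829, 0.1493)  len=0.5349
  (v5,v10,v6) [--+] → (-1.26621, 1.90362, 0.1493)–(0.840999, 2.58833, 0.1493)  len=2.2157
  (v6,v10,v11) [+-+] → (-1.26621, 1.90362, 0.1493)–(-2.20176, 1.59964, 0.1493)  len=0.9837
  (v7,v12,v8) [++-] → (-1.09299, 1.32899, 0.1493)–(0.6118, 1.8829, 0.1493)  len=1.7925
  (v8,v12,v13) [-+-] → (-1.09299, 1.32899, 0.1493)–(-1.6017, 1.1637, 0.1493)  len=0.5349
  (v10,v15,v11) [--+] → (-2.20176, -0.615995, 0.1493)–(-2.20176, 1.59964, 0.1493)  len=2.2156
  (v11,v15,v16) [+-+] → (-2.20176, -0.615995, 0.1493)–(-2.20176, -1.59964, 0.1493)  len=0.9836
  (v12,v17,v13) [++-] → (-1.6017, -0.628811, 0.1493)–(-1.6017, 1.1637, 0.1493)  len=1.7925
  (v13,v17,v18) [-+-] → (-1.6017, -0.628811, 0.1493)–(-1.6017, -1.1637, 0.1493)  len=0.5349
  (v15,v20,v16) [--+] → (-0.0945472, -2.28435, 0.1493)–(-2.20176, -1.59964, 0.1493)  len=2.2157
  (v16,v20,v21) [+-+] → (-0.0945472, -2.28435, 0.1493)–(0.840999, -2.58833, 0.1493)  len=0.9837
  (v17,v22,v18) [++-] → (0.103088, -1.71761, 0.1493)–(-1.6017, -1.1637, 0.1493)  len=1.7925
  (v18,v22,v23) [-+-] → (0.103088, -1.71761, 0.1493)–(0.6118, -1.8829, 0.1493)  len=0.5349
  (v20,v0,v21) [--+] → (2.14335, -0.795799, 0.1493)–(0.840999, -2.58833, 0.1493)  len=2.2157
  (v21,v0,v1) [+-+] → (2.14335, -0.795799, 0.1493)–(2.72152, 0, 0.1493)  len=0.9836
  (v22,v2,v23) [++-] → (1.6654, -0.432733, 0.1493)–(0.6118, -1.8829, 0.1493)  len=1.7925
  (v23,v2,v3) [-+-] → (1.6654, -0.432733, 0.1493)–(1.9798, 0, 0.1493)  len=0.5349

Chained into 2 loop(s):
  loop 1: 10 segments, perimeter = 15.9967
  loop 2: 10 segments, perimeter = 11.6370
Total perimeter = 27.634


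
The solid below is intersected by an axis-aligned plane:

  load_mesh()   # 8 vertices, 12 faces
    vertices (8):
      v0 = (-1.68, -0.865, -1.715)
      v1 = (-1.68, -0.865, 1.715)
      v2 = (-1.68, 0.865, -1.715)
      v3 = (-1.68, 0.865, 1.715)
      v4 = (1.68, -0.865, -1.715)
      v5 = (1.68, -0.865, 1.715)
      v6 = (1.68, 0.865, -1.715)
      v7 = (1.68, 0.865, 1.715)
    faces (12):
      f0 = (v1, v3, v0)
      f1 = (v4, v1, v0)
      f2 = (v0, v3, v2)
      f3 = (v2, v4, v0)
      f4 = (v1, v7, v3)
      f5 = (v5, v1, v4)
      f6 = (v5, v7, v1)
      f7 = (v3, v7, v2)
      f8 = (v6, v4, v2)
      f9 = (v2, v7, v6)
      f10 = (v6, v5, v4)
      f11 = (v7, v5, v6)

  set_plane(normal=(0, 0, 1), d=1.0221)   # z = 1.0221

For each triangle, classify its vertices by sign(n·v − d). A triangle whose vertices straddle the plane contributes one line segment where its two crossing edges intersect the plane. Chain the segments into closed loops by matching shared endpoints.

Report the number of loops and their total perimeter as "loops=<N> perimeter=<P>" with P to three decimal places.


loops=1 perimeter=10.180

Straddling triangles (8 of 12):
  (v1,v3,v0) [++-] → (-1.68, 0.51552, 1.0221)–(-1.68, -0.865, 1.0221)  len=1.3805
  (v4,v1,v0) [-+-] → (-1.00124, -0.865, 1.0221)–(-1.68, -0.865, 1.0221)  len=0.6788
  (v0,v3,v2) [-+-] → (-1.68, 0.51552, 1.0221)–(-1.68, 0.865, 1.0221)  len=0.3495
  (v5,v1,v4) [++-] → (-1.00124, -0.865, 1.0221)–(1.68, -0.865, 1.0221)  len=2.6812
  (v3,v7,v2) [++-] → (1.00124, 0.865, 1.0221)–(-1.68, 0.865, 1.0221)  len=2.6812
  (v2,v7,v6) [-+-] → (1.00124, 0.865, 1.0221)–(1.68, 0.865, 1.0221)  len=0.6788
  (v6,v5,v4) [-+-] → (1.68, -0.51552, 1.0221)–(1.68, -0.865, 1.0221)  len=0.3495
  (v7,v5,v6) [++-] → (1.68, -0.51552, 1.0221)–(1.68, 0.865, 1.0221)  len=1.3805

Chained into 1 loop(s):
  loop 1: 8 segments, perimeter = 10.1800
Total perimeter = 10.180


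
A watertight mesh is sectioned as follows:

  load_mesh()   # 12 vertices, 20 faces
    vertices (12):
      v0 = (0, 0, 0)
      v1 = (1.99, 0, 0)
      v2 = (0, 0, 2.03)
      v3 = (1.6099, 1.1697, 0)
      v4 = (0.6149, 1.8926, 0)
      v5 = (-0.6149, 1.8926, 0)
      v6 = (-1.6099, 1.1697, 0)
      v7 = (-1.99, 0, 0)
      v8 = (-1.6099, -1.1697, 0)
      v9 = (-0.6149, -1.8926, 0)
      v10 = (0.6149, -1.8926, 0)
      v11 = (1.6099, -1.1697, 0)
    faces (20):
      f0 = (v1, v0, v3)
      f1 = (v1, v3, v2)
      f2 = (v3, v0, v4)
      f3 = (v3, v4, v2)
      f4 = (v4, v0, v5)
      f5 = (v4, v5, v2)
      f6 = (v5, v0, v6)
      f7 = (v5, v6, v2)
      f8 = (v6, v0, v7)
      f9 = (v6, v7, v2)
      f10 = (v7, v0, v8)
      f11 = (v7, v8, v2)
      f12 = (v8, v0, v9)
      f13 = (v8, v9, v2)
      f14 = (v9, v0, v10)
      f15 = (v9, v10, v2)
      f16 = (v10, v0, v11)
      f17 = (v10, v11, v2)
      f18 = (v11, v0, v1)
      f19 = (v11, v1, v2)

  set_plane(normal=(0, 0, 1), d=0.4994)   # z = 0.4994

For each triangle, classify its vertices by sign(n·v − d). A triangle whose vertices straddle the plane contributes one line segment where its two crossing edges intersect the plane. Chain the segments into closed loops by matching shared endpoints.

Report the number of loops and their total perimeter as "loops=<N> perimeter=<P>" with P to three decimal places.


loops=1 perimeter=9.273

Straddling triangles (10 of 20):
  (v1,v3,v2) [--+] → (1.21385, 0.881942, 0.4994)–(1.50044, 0, 0.4994)  len=0.9273
  (v3,v4,v2) [--+] → (0.463629, 1.427, 0.4994)–(1.21385, 0.881942, 0.4994)  len=0.9273
  (v4,v5,v2) [--+] → (-0.463629, 1.427, 0.4994)–(0.463629, 1.427, 0.4994)  len=0.9273
  (v5,v6,v2) [--+] → (-1.21385, 0.881942, 0.4994)–(-0.463629, 1.427, 0.4994)  len=0.9273
  (v6,v7,v2) [--+] → (-1.50044, 0, 0.4994)–(-1.21385, 0.881942, 0.4994)  len=0.9273
  (v7,v8,v2) [--+] → (-1.21385, -0.881942, 0.4994)–(-1.50044, 0, 0.4994)  len=0.9273
  (v8,v9,v2) [--+] → (-0.463629, -1.427, 0.4994)–(-1.21385, -0.881942, 0.4994)  len=0.9273
  (v9,v10,v2) [--+] → (0.463629, -1.427, 0.4994)–(-0.463629, -1.427, 0.4994)  len=0.9273
  (v10,v11,v2) [--+] → (1.21385, -0.881942, 0.4994)–(0.463629, -1.427, 0.4994)  len=0.9273
  (v11,v1,v2) [--+] → (1.50044, 0, 0.4994)–(1.21385, -0.881942, 0.4994)  len=0.9273

Chained into 1 loop(s):
  loop 1: 10 segments, perimeter = 9.2731
Total perimeter = 9.273


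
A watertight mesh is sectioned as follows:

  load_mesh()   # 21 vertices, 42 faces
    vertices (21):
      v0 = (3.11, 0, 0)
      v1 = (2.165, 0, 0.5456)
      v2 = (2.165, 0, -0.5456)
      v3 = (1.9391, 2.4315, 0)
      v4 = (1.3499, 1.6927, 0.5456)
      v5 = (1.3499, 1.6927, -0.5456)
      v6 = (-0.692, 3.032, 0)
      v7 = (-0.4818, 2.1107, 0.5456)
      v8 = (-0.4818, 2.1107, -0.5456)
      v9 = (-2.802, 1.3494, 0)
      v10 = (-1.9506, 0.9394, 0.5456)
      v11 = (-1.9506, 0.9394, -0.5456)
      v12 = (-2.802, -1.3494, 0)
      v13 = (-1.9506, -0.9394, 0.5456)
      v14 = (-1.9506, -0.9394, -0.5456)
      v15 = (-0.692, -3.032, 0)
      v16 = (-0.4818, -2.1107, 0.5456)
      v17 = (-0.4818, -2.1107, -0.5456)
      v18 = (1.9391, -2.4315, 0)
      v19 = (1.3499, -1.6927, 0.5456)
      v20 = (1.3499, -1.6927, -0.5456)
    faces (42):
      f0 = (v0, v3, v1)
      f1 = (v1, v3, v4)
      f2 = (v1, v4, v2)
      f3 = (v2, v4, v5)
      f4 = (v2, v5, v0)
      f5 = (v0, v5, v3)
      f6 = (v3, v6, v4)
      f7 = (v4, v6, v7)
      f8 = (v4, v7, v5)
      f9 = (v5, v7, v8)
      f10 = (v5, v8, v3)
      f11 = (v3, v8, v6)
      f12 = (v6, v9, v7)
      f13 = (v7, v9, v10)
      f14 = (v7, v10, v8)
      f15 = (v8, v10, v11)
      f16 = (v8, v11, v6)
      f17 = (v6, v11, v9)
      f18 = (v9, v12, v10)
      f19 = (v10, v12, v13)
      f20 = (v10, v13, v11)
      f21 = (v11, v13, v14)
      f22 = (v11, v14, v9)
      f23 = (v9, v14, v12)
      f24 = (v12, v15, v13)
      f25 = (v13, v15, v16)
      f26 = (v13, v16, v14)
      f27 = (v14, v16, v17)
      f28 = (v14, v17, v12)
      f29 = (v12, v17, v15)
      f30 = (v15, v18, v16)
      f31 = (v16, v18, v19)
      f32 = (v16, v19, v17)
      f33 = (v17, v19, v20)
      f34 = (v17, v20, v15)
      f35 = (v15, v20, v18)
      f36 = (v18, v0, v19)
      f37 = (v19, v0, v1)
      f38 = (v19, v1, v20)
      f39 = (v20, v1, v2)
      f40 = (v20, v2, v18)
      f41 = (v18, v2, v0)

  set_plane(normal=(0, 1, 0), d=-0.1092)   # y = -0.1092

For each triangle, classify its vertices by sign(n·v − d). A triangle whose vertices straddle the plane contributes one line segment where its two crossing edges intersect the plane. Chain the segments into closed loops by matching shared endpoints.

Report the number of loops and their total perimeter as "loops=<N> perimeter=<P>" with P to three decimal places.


Straddling triangles (12 of 42):
  (v9,v12,v10) [+-+] → (-2.802, -0.1092, 0)–(-2.34066, -0.1092, 0.295637)  len=0.5479
  (v10,v12,v13) [+--] → (-2.34066, -0.1092, 0.295637)–(-1.9506, -0.1092, 0.5456)  len=0.4633
  (v10,v13,v11) [+-+] → (-1.9506, -0.1092, 0.5456)–(-1.9506, -0.1092, 0.063423)  len=0.4822
  (v11,v13,v14) [+--] → (-1.9506, -0.1092, 0.063423)–(-1.9506, -0.1092, -0.5456)  len=0.6090
  (v11,v14,v9) [+-+] → (-1.9506, -0.1092, -0.5456)–(-2.25942, -0.1092, -0.347698)  len=0.3668
  (v9,v14,v12) [+--] → (-2.25942, -0.1092, -0.347698)–(-2.802, -0.1092, 0)  len=0.6444
  (v18,v0,v19) [-+-] → (3.05741, -0.1092, 0)–(2.99645, -0.1092, 0.0351979)  len=0.0704
  (v19,v0,v1) [-++] → (2.99645, -0.1092, 0.0351979)–(2.11242, -0.1092, 0.5456)  len=1.0208
  (v19,v1,v20) [-+-] → (2.11242, -0.1092, 0.5456)–(2.11242, -0.1092, 0.475204)  len=0.0704
  (v20,v1,v2) [-++] → (2.11242, -0.1092, 0.475204)–(2.11242, -0.1092, -0.5456)  len=1.0208
  (v20,v2,v18) [-+-] → (2.11242, -0.1092, -0.5456)–(2.15485, -0.1092, -0.521097)  len=0.0490
  (v18,v2,v0) [-++] → (2.15485, -0.1092, -0.521097)–(3.05741, -0.1092, 0)  len=1.0422

Chained into 2 loop(s):
  loop 1: 6 segments, perimeter = 3.1136
  loop 2: 6 segments, perimeter = 3.2736
Total perimeter = 6.387

loops=2 perimeter=6.387


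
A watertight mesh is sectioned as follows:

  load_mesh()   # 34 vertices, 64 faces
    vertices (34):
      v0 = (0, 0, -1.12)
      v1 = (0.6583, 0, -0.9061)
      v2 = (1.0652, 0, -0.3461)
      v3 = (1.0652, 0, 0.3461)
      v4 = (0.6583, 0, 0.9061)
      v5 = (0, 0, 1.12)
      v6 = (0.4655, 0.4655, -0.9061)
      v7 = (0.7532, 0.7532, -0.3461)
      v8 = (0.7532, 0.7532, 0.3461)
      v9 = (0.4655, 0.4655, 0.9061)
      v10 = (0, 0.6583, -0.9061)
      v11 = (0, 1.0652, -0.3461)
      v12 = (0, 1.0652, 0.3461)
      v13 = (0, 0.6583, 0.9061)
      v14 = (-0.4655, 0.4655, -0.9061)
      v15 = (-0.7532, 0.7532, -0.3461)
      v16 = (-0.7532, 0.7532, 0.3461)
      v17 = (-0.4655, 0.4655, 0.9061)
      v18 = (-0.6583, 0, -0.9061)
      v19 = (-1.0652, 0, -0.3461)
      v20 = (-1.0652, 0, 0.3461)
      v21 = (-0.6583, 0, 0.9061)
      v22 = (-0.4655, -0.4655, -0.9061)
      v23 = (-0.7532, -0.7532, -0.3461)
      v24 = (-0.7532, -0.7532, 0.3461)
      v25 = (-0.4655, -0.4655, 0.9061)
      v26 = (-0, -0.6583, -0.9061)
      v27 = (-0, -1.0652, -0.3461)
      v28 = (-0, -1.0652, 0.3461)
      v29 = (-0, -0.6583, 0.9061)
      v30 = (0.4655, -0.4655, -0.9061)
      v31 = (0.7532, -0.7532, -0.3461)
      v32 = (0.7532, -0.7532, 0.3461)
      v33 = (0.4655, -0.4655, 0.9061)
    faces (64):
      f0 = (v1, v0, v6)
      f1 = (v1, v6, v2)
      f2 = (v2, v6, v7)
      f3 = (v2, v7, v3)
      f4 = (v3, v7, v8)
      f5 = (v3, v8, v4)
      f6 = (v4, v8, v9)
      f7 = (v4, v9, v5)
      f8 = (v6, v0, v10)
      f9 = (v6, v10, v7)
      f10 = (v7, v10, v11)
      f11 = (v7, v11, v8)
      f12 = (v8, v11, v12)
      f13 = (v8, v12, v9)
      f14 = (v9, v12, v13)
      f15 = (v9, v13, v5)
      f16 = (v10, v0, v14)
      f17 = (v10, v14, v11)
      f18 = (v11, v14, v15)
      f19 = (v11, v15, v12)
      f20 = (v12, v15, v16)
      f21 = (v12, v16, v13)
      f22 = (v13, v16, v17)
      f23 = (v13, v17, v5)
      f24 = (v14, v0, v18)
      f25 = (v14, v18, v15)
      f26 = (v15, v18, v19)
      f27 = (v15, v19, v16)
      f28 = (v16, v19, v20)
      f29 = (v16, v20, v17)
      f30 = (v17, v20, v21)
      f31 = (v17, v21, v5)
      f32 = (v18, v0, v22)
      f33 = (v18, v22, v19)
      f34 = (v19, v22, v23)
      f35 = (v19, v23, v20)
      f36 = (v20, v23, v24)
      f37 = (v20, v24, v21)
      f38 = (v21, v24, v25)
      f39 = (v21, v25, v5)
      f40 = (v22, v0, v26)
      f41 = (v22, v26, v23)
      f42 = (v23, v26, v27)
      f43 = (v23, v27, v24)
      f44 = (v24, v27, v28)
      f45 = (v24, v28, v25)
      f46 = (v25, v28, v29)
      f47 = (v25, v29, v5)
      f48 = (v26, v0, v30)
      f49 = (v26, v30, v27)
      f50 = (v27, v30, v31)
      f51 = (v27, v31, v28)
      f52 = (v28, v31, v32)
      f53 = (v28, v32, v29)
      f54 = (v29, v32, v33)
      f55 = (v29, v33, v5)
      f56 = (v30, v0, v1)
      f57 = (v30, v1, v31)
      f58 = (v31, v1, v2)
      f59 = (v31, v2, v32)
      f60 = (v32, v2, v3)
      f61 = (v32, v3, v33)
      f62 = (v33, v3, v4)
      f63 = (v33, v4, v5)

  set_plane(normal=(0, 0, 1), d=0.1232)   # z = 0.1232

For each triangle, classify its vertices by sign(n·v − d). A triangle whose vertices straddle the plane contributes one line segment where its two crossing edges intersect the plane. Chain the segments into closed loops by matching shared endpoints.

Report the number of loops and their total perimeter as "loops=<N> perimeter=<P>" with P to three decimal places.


loops=1 perimeter=6.522

Straddling triangles (16 of 64):
  (v2,v7,v3) [--+] → (0.964731, 0.242543, 0.1232)–(1.0652, 0, 0.1232)  len=0.2625
  (v3,v7,v8) [+-+] → (0.964731, 0.242543, 0.1232)–(0.7532, 0.7532, 0.1232)  len=0.5527
  (v7,v11,v8) [--+] → (0.510657, 0.853669, 0.1232)–(0.7532, 0.7532, 0.1232)  len=0.2625
  (v8,v11,v12) [+-+] → (0.510657, 0.853669, 0.1232)–(0, 1.0652, 0.1232)  len=0.5527
  (v11,v15,v12) [--+] → (-0.242543, 0.964731, 0.1232)–(0, 1.0652, 0.1232)  len=0.2625
  (v12,v15,v16) [+-+] → (-0.242543, 0.964731, 0.1232)–(-0.7532, 0.7532, 0.1232)  len=0.5527
  (v15,v19,v16) [--+] → (-0.853669, 0.510657, 0.1232)–(-0.7532, 0.7532, 0.1232)  len=0.2625
  (v16,v19,v20) [+-+] → (-0.853669, 0.510657, 0.1232)–(-1.0652, 0, 0.1232)  len=0.5527
  (v19,v23,v20) [--+] → (-0.964731, -0.242543, 0.1232)–(-1.0652, 0, 0.1232)  len=0.2625
  (v20,v23,v24) [+-+] → (-0.964731, -0.242543, 0.1232)–(-0.7532, -0.7532, 0.1232)  len=0.5527
  (v23,v27,v24) [--+] → (-0.510657, -0.853669, 0.1232)–(-0.7532, -0.7532, 0.1232)  len=0.2625
  (v24,v27,v28) [+-+] → (-0.510657, -0.853669, 0.1232)–(0, -1.0652, 0.1232)  len=0.5527
  (v27,v31,v28) [--+] → (0.242543, -0.964731, 0.1232)–(0, -1.0652, 0.1232)  len=0.2625
  (v28,v31,v32) [+-+] → (0.242543, -0.964731, 0.1232)–(0.7532, -0.7532, 0.1232)  len=0.5527
  (v31,v2,v32) [--+] → (0.853669, -0.510657, 0.1232)–(0.7532, -0.7532, 0.1232)  len=0.2625
  (v32,v2,v3) [+-+] → (0.853669, -0.510657, 0.1232)–(1.0652, 0, 0.1232)  len=0.5527

Chained into 1 loop(s):
  loop 1: 16 segments, perimeter = 6.5221
Total perimeter = 6.522


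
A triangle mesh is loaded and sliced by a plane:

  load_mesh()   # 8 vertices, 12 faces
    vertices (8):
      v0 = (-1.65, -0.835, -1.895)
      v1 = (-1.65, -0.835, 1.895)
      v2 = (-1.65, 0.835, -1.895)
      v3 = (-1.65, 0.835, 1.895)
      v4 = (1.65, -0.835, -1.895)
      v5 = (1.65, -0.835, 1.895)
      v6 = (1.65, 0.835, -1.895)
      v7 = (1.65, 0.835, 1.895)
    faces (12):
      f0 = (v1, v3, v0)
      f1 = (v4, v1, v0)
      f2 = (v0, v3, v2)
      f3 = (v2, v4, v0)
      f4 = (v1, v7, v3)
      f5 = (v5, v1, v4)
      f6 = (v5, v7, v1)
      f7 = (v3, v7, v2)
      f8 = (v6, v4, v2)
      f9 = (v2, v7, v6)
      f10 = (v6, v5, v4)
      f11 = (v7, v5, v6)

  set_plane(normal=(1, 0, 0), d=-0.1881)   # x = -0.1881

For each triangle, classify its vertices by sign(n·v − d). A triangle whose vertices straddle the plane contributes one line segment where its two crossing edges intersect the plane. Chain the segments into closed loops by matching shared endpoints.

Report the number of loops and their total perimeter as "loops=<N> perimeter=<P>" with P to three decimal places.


loops=1 perimeter=10.920

Straddling triangles (8 of 12):
  (v4,v1,v0) [+--] → (-0.1881, -0.835, 0.21603)–(-0.1881, -0.835, -1.895)  len=2.1110
  (v2,v4,v0) [-+-] → (-0.1881, 0.09519, -1.895)–(-0.1881, -0.835, -1.895)  len=0.9302
  (v1,v7,v3) [-+-] → (-0.1881, -0.09519, 1.895)–(-0.1881, 0.835, 1.895)  len=0.9302
  (v5,v1,v4) [+-+] → (-0.1881, -0.835, 1.895)–(-0.1881, -0.835, 0.21603)  len=1.6790
  (v5,v7,v1) [++-] → (-0.1881, -0.09519, 1.895)–(-0.1881, -0.835, 1.895)  len=0.7398
  (v3,v7,v2) [-+-] → (-0.1881, 0.835, 1.895)–(-0.1881, 0.835, -0.21603)  len=2.1110
  (v6,v4,v2) [++-] → (-0.1881, 0.09519, -1.895)–(-0.1881, 0.835, -1.895)  len=0.7398
  (v2,v7,v6) [-++] → (-0.1881, 0.835, -0.21603)–(-0.1881, 0.835, -1.895)  len=1.6790

Chained into 1 loop(s):
  loop 1: 8 segments, perimeter = 10.9200
Total perimeter = 10.920


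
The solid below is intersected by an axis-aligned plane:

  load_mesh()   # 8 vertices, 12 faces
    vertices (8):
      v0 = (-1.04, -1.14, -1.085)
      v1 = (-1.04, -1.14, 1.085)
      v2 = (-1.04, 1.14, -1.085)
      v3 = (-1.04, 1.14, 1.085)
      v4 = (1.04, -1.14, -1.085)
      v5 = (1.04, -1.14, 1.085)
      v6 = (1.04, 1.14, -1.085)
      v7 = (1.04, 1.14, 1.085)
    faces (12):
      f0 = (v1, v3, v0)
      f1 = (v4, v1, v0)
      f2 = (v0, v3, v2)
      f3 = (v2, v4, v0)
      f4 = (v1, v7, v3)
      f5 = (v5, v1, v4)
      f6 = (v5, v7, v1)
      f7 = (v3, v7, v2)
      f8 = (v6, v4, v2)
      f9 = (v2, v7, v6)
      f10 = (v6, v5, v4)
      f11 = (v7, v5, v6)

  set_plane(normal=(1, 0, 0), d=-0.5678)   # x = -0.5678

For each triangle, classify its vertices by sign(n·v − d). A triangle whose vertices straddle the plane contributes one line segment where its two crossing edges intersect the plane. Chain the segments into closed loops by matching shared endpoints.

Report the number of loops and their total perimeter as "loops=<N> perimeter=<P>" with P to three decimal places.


loops=1 perimeter=8.900

Straddling triangles (8 of 12):
  (v4,v1,v0) [+--] → (-0.5678, -1.14, 0.592368)–(-0.5678, -1.14, -1.085)  len=1.6774
  (v2,v4,v0) [-+-] → (-0.5678, 0.622396, -1.085)–(-0.5678, -1.14, -1.085)  len=1.7624
  (v1,v7,v3) [-+-] → (-0.5678, -0.622396, 1.085)–(-0.5678, 1.14, 1.085)  len=1.7624
  (v5,v1,v4) [+-+] → (-0.5678, -1.14, 1.085)–(-0.5678, -1.14, 0.592368)  len=0.4926
  (v5,v7,v1) [++-] → (-0.5678, -0.622396, 1.085)–(-0.5678, -1.14, 1.085)  len=0.5176
  (v3,v7,v2) [-+-] → (-0.5678, 1.14, 1.085)–(-0.5678, 1.14, -0.592368)  len=1.6774
  (v6,v4,v2) [++-] → (-0.5678, 0.622396, -1.085)–(-0.5678, 1.14, -1.085)  len=0.5176
  (v2,v7,v6) [-++] → (-0.5678, 1.14, -0.592368)–(-0.5678, 1.14, -1.085)  len=0.4926

Chained into 1 loop(s):
  loop 1: 8 segments, perimeter = 8.9000
Total perimeter = 8.900


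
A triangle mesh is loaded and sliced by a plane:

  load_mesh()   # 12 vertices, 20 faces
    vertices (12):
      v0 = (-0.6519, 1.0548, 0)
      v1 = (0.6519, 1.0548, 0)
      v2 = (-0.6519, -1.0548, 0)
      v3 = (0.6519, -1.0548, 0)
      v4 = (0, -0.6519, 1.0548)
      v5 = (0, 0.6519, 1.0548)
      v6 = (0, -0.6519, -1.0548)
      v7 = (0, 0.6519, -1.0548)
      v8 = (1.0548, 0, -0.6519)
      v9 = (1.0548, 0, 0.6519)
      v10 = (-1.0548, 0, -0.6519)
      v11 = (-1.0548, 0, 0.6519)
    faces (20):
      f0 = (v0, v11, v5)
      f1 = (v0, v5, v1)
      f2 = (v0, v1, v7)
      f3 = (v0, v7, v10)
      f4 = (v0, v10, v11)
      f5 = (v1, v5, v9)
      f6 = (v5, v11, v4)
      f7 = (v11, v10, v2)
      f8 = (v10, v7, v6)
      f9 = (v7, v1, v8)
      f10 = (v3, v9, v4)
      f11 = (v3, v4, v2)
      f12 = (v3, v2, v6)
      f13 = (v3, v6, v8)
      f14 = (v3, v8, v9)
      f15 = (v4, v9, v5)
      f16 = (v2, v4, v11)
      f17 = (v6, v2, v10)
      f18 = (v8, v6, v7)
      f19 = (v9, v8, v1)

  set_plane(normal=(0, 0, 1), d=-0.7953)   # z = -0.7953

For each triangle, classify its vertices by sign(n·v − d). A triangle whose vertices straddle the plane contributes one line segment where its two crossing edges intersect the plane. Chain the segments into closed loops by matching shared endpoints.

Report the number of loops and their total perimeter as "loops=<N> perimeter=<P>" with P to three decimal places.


Straddling triangles (8 of 20):
  (v0,v1,v7) [++-] → (0.160379, 0.751021, -0.7953)–(-0.160379, 0.751021, -0.7953)  len=0.3208
  (v0,v7,v10) [+-+] → (-0.160379, 0.751021, -0.7953)–(-0.679376, 0.232024, -0.7953)  len=0.7340
  (v10,v7,v6) [+--] → (-0.679376, 0.232024, -0.7953)–(-0.679376, -0.232024, -0.7953)  len=0.4640
  (v7,v1,v8) [-++] → (0.160379, 0.751021, -0.7953)–(0.679376, 0.232024, -0.7953)  len=0.7340
  (v3,v2,v6) [++-] → (-0.160379, -0.751021, -0.7953)–(0.160379, -0.751021, -0.7953)  len=0.3208
  (v3,v6,v8) [+-+] → (0.160379, -0.751021, -0.7953)–(0.679376, -0.232024, -0.7953)  len=0.7340
  (v6,v2,v10) [-++] → (-0.160379, -0.751021, -0.7953)–(-0.679376, -0.232024, -0.7953)  len=0.7340
  (v8,v6,v7) [+--] → (0.679376, -0.232024, -0.7953)–(0.679376, 0.232024, -0.7953)  len=0.4640

Chained into 1 loop(s):
  loop 1: 8 segments, perimeter = 4.5055
Total perimeter = 4.506

loops=1 perimeter=4.506


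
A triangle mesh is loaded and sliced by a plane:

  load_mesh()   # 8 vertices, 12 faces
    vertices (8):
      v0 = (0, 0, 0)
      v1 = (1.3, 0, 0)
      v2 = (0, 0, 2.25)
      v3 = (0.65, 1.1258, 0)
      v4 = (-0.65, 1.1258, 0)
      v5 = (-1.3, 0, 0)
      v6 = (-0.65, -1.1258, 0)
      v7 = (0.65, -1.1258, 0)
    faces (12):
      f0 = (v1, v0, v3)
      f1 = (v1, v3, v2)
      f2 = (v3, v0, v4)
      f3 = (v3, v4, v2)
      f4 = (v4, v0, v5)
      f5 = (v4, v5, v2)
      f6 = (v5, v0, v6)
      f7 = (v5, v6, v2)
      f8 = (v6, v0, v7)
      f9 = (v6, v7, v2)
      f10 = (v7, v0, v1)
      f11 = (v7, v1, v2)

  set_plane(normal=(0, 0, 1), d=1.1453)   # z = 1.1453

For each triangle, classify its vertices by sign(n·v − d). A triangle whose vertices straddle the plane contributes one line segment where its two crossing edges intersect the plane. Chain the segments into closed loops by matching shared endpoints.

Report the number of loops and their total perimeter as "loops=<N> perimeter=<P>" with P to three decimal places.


Straddling triangles (6 of 12):
  (v1,v3,v2) [--+] → (0.319136, 0.552743, 1.1453)–(0.638271, 0, 1.1453)  len=0.6383
  (v3,v4,v2) [--+] → (-0.319136, 0.552743, 1.1453)–(0.319136, 0.552743, 1.1453)  len=0.6383
  (v4,v5,v2) [--+] → (-0.638271, 0, 1.1453)–(-0.319136, 0.552743, 1.1453)  len=0.6383
  (v5,v6,v2) [--+] → (-0.319136, -0.552743, 1.1453)–(-0.638271, 0, 1.1453)  len=0.6383
  (v6,v7,v2) [--+] → (0.319136, -0.552743, 1.1453)–(-0.319136, -0.552743, 1.1453)  len=0.6383
  (v7,v1,v2) [--+] → (0.638271, 0, 1.1453)–(0.319136, -0.552743, 1.1453)  len=0.6383

Chained into 1 loop(s):
  loop 1: 6 segments, perimeter = 3.8296
Total perimeter = 3.830

loops=1 perimeter=3.830


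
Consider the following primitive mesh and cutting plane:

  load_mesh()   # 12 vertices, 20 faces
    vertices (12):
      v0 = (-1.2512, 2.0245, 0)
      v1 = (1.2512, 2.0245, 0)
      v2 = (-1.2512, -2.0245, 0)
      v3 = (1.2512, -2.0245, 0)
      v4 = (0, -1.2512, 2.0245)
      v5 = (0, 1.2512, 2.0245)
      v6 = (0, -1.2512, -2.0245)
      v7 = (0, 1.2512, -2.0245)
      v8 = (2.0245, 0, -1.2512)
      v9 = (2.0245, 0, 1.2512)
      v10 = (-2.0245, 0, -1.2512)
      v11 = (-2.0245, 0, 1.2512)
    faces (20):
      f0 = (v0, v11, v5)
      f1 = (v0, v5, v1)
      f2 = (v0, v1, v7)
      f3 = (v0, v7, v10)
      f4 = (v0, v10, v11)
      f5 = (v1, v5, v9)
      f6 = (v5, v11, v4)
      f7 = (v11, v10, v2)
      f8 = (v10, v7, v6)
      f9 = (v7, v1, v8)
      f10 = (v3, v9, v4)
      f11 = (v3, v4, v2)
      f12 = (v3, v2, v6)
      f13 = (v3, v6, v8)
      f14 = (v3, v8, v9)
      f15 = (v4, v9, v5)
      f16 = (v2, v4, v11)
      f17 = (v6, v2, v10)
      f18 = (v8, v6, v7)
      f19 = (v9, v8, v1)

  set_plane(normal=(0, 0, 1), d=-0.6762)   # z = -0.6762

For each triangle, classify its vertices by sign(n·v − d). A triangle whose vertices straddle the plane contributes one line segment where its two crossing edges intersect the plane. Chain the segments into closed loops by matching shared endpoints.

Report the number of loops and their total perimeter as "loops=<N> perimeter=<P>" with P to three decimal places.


Straddling triangles (10 of 20):
  (v0,v1,v7) [++-] → (0.833289, 1.76621, -0.6762)–(-0.833289, 1.76621, -0.6762)  len=1.6666
  (v0,v7,v10) [+--] → (-0.833289, 1.76621, -0.6762)–(-1.66912, 0.930377, -0.6762)  len=1.1820
  (v0,v10,v11) [+-+] → (-1.66912, 0.930377, -0.6762)–(-2.0245, 0, -0.6762)  len=0.9959
  (v11,v10,v2) [+-+] → (-2.0245, 0, -0.6762)–(-1.66912, -0.930377, -0.6762)  len=0.9959
  (v7,v1,v8) [-+-] → (0.833289, 1.76621, -0.6762)–(1.66912, 0.930377, -0.6762)  len=1.1820
  (v3,v2,v6) [++-] → (-0.833289, -1.76621, -0.6762)–(0.833289, -1.76621, -0.6762)  len=1.6666
  (v3,v6,v8) [+--] → (0.833289, -1.76621, -0.6762)–(1.66912, -0.930377, -0.6762)  len=1.1820
  (v3,v8,v9) [+-+] → (1.66912, -0.930377, -0.6762)–(2.0245, 0, -0.6762)  len=0.9959
  (v6,v2,v10) [-+-] → (-0.833289, -1.76621, -0.6762)–(-1.66912, -0.930377, -0.6762)  len=1.1820
  (v9,v8,v1) [+-+] → (2.0245, 0, -0.6762)–(1.66912, 0.930377, -0.6762)  len=0.9959

Chained into 1 loop(s):
  loop 1: 10 segments, perimeter = 12.0451
Total perimeter = 12.045

loops=1 perimeter=12.045


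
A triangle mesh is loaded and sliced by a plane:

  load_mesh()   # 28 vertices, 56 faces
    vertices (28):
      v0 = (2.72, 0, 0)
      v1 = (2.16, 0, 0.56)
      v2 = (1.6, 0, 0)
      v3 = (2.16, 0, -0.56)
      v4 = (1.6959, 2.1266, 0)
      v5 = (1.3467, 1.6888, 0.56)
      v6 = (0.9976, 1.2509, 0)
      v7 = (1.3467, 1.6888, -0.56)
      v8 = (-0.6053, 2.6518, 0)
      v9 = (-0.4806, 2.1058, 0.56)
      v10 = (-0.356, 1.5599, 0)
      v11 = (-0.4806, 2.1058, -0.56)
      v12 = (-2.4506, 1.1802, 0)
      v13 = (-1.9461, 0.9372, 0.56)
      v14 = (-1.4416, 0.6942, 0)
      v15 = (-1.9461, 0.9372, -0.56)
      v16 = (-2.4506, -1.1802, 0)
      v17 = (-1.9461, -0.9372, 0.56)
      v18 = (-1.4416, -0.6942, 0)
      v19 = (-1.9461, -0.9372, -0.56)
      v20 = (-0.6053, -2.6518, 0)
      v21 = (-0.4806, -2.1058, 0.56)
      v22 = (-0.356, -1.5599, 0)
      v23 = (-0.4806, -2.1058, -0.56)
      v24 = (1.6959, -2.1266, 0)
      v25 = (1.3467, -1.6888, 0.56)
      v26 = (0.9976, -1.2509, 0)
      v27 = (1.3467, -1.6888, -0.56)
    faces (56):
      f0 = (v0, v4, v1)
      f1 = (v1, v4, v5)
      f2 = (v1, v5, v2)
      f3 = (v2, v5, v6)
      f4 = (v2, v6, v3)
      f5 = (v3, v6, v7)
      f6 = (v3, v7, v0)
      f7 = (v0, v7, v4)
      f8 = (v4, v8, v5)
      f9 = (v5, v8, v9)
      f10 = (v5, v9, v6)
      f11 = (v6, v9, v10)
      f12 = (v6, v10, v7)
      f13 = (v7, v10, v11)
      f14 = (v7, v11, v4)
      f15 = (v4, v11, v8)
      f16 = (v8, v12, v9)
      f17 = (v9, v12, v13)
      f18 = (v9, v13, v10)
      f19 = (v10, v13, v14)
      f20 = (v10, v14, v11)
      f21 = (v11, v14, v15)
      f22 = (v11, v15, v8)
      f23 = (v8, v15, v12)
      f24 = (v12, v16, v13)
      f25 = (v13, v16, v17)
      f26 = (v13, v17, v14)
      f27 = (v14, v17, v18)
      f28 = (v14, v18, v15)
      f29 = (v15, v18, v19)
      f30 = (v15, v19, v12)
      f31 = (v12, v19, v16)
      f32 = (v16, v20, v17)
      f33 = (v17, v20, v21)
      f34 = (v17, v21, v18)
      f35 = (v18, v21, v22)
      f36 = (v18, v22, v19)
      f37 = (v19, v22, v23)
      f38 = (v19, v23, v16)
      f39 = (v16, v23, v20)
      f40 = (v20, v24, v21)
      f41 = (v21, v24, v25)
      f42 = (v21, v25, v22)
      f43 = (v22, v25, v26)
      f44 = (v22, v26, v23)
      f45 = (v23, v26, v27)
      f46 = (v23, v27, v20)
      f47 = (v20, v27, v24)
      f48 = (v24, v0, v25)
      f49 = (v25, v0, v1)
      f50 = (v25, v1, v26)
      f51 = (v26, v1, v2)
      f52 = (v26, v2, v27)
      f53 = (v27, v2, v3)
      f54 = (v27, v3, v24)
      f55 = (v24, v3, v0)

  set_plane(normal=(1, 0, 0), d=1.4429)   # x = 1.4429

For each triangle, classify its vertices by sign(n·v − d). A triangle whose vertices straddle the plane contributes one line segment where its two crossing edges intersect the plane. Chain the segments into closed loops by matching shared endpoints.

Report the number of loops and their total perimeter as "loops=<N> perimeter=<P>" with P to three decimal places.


Straddling triangles (20 of 56):
  (v1,v4,v5) [++-] → (1.4429, 1.80941, 0.405727)–(1.4429, 1.48904, 0.56)  len=0.3556
  (v1,v5,v2) [+-+] → (1.4429, 1.48904, 0.56)–(1.4429, 1.04742, 0.347319)  len=0.4902
  (v2,v5,v6) [+--] → (1.4429, 1.04742, 0.347319)–(1.4429, 0.326222, 0)  len=0.8005
  (v2,v6,v3) [+-+] → (1.4429, 0.326222, 0)–(1.4429, 0.771697, -0.214529)  len=0.4944
  (v3,v6,v7) [+--] → (1.4429, 0.771697, -0.214529)–(1.4429, 1.48904, -0.56)  len=0.7962
  (v3,v7,v0) [+-+] → (1.4429, 1.48904, -0.56)–(1.4429, 1.5705, -0.520772)  len=0.0904
  (v0,v7,v4) [+-+] → (1.4429, 1.5705, -0.520772)–(1.4429, 1.80941, -0.405727)  len=0.2652
  (v4,v8,v5) [+--] → (1.4429, 2.18434, 0)–(1.4429, 1.80941, 0.405727)  len=0.5524
  (v7,v11,v4) [--+] → (1.4429, 2.12418, -0.0650953)–(1.4429, 1.80941, -0.405727)  len=0.4638
  (v4,v11,v8) [+--] → (1.4429, 2.12418, -0.0650953)–(1.4429, 2.18434, 0)  len=0.0886
  (v20,v24,v21) [-+-] → (1.4429, -2.18434, 0)–(1.4429, -2.12418, 0.0650953)  len=0.0886
  (v21,v24,v25) [-+-] → (1.4429, -2.12418, 0.0650953)–(1.4429, -1.80941, 0.405727)  len=0.4638
  (v20,v27,v24) [--+] → (1.4429, -1.80941, -0.405727)–(1.4429, -2.18434, 0)  len=0.5524
  (v24,v0,v25) [++-] → (1.4429, -1.5705, 0.520772)–(1.4429, -1.80941, 0.405727)  len=0.2652
  (v25,v0,v1) [-++] → (1.4429, -1.5705, 0.520772)–(1.4429, -1.48904, 0.56)  len=0.0904
  (v25,v1,v26) [-+-] → (1.4429, -1.48904, 0.56)–(1.4429, -0.771697, 0.214529)  len=0.7962
  (v26,v1,v2) [-++] → (1.4429, -0.771697, 0.214529)–(1.4429, -0.326222, 0)  len=0.4944
  (v26,v2,v27) [-+-] → (1.4429, -0.326222, 0)–(1.4429, -1.04742, -0.347319)  len=0.8005
  (v27,v2,v3) [-++] → (1.4429, -1.04742, -0.347319)–(1.4429, -1.48904, -0.56)  len=0.4902
  (v27,v3,v24) [-++] → (1.4429, -1.48904, -0.56)–(1.4429, -1.80941, -0.405727)  len=0.3556

Chained into 2 loop(s):
  loop 1: 10 segments, perimeter = 4.3973
  loop 2: 10 segments, perimeter = 4.3973
Total perimeter = 8.795

loops=2 perimeter=8.795


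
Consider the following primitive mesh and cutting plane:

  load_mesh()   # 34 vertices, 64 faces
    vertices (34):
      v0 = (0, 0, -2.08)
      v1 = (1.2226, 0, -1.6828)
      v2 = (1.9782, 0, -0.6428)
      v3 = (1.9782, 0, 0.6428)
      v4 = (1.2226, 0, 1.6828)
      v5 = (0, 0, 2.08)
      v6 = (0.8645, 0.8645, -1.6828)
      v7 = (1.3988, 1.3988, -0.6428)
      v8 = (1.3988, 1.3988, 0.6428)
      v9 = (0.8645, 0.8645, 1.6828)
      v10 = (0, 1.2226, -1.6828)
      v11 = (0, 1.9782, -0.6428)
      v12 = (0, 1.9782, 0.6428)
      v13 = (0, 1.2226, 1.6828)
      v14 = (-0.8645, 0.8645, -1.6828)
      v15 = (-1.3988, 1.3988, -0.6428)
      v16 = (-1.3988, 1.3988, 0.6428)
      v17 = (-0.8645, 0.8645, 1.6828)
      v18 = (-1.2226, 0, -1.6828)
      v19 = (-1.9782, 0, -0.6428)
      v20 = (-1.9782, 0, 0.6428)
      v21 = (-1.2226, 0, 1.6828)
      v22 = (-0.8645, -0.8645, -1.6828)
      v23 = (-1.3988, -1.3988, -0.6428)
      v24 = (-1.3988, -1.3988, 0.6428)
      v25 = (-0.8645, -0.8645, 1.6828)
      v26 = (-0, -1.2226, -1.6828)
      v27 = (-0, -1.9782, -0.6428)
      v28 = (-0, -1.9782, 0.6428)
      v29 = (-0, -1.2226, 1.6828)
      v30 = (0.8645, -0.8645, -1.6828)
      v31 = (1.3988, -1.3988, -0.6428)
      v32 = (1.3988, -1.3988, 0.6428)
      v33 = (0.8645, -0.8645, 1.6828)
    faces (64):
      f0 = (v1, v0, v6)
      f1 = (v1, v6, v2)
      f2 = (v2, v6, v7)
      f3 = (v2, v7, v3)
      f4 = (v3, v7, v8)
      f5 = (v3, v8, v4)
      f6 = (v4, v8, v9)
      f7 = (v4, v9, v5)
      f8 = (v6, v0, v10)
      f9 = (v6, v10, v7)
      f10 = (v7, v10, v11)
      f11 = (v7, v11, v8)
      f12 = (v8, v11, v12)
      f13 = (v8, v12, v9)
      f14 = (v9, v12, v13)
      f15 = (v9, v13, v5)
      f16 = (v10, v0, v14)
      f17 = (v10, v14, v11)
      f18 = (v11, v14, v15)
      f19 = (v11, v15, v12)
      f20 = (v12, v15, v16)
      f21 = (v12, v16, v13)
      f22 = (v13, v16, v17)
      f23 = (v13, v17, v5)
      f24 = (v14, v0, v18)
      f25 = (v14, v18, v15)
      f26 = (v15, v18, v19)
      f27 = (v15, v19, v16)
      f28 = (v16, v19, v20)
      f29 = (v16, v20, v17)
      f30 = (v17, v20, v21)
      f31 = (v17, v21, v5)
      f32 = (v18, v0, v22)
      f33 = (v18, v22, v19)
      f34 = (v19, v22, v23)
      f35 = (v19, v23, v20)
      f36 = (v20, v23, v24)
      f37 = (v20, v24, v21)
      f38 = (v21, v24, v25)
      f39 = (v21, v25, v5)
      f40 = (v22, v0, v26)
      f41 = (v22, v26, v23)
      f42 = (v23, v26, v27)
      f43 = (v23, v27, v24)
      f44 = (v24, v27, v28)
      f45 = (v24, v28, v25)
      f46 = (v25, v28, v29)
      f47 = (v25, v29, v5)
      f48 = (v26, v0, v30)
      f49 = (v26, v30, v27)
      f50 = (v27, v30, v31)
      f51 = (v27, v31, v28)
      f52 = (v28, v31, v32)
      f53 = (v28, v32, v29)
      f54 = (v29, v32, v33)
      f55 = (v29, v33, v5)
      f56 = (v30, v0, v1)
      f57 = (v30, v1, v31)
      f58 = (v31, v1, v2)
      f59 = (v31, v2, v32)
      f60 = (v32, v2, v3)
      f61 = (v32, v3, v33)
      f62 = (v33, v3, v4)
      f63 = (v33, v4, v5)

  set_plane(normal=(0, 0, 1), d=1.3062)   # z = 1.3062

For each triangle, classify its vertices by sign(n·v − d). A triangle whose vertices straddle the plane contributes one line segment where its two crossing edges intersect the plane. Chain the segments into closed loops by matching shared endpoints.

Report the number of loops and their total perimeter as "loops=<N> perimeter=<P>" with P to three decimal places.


loops=1 perimeter=9.161

Straddling triangles (16 of 64):
  (v3,v8,v4) [--+] → (1.2864, 0.506527, 1.3062)–(1.49621, 0, 1.3062)  len=0.5483
  (v4,v8,v9) [+-+] → (1.2864, 0.506527, 1.3062)–(1.05798, 1.05798, 1.3062)  len=0.5969
  (v8,v12,v9) [--+] → (0.551451, 1.26779, 1.3062)–(1.05798, 1.05798, 1.3062)  len=0.5483
  (v9,v12,v13) [+-+] → (0.551451, 1.26779, 1.3062)–(0, 1.49621, 1.3062)  len=0.5969
  (v12,v16,v13) [--+] → (-0.506527, 1.2864, 1.3062)–(0, 1.49621, 1.3062)  len=0.5483
  (v13,v16,v17) [+-+] → (-0.506527, 1.2864, 1.3062)–(-1.05798, 1.05798, 1.3062)  len=0.5969
  (v16,v20,v17) [--+] → (-1.26779, 0.551451, 1.3062)–(-1.05798, 1.05798, 1.3062)  len=0.5483
  (v17,v20,v21) [+-+] → (-1.26779, 0.551451, 1.3062)–(-1.49621, 0, 1.3062)  len=0.5969
  (v20,v24,v21) [--+] → (-1.2864, -0.506527, 1.3062)–(-1.49621, 0, 1.3062)  len=0.5483
  (v21,v24,v25) [+-+] → (-1.2864, -0.506527, 1.3062)–(-1.05798, -1.05798, 1.3062)  len=0.5969
  (v24,v28,v25) [--+] → (-0.551451, -1.26779, 1.3062)–(-1.05798, -1.05798, 1.3062)  len=0.5483
  (v25,v28,v29) [+-+] → (-0.551451, -1.26779, 1.3062)–(0, -1.49621, 1.3062)  len=0.5969
  (v28,v32,v29) [--+] → (0.506527, -1.2864, 1.3062)–(0, -1.49621, 1.3062)  len=0.5483
  (v29,v32,v33) [+-+] → (0.506527, -1.2864, 1.3062)–(1.05798, -1.05798, 1.3062)  len=0.5969
  (v32,v3,v33) [--+] → (1.26779, -0.551451, 1.3062)–(1.05798, -1.05798, 1.3062)  len=0.5483
  (v33,v3,v4) [+-+] → (1.26779, -0.551451, 1.3062)–(1.49621, 0, 1.3062)  len=0.5969

Chained into 1 loop(s):
  loop 1: 16 segments, perimeter = 9.1612
Total perimeter = 9.161
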